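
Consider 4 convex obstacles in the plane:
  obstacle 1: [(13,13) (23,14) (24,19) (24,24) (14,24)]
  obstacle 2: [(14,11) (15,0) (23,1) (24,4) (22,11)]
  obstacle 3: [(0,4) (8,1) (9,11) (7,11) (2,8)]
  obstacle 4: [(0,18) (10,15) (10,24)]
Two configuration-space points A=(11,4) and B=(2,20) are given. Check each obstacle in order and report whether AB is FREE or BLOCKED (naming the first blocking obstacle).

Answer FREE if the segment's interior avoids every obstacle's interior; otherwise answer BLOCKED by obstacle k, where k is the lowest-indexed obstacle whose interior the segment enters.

BLOCKED by obstacle 3

Obstacle 1 [(13,13) (23,14) (24,19) (24,24) (14,24)]:
  edge (13,13)–(23,14): clear
  edge (23,14)–(24,19): clear
  edge (24,19)–(24,24): clear
  edge (24,24)–(14,24): clear
  edge (14,24)–(13,13): clear
  midpoint (13/2,12) outside
  → clear
Obstacle 2 [(14,11) (15,0) (23,1) (24,4) (22,11)]:
  edge (14,11)–(15,0): clear
  edge (15,0)–(23,1): clear
  edge (23,1)–(24,4): clear
  edge (24,4)–(22,11): clear
  edge (22,11)–(14,11): clear
  midpoint (13/2,12) outside
  → clear
Obstacle 3 [(0,4) (8,1) (9,11) (7,11) (2,8)]:
  edge (0,4)–(8,1): clear
  edge (8,1)–(9,11): crosses AB
  edge (9,11)–(7,11): crosses AB
  edge (7,11)–(2,8): clear
  edge (2,8)–(0,4): clear
  → BLOCKED
Obstacle 4 [(0,18) (10,15) (10,24)]:
  edge (0,18)–(10,15): crosses AB
  edge (10,15)–(10,24): clear
  edge (10,24)–(0,18): crosses AB
  → BLOCKED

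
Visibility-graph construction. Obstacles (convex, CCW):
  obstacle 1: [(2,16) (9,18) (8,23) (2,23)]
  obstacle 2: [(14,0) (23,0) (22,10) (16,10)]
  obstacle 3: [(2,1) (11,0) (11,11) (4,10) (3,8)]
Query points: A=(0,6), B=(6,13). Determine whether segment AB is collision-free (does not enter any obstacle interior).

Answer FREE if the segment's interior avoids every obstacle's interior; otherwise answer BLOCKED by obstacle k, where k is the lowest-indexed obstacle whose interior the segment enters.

FREE

Obstacle 1 [(2,16) (9,18) (8,23) (2,23)]:
  edge (2,16)–(9,18): clear
  edge (9,18)–(8,23): clear
  edge (8,23)–(2,23): clear
  edge (2,23)–(2,16): clear
  midpoint (3,19/2) outside
  → clear
Obstacle 2 [(14,0) (23,0) (22,10) (16,10)]:
  edge (14,0)–(23,0): clear
  edge (23,0)–(22,10): clear
  edge (22,10)–(16,10): clear
  edge (16,10)–(14,0): clear
  midpoint (3,19/2) outside
  → clear
Obstacle 3 [(2,1) (11,0) (11,11) (4,10) (3,8)]:
  edge (2,1)–(11,0): clear
  edge (11,0)–(11,11): clear
  edge (11,11)–(4,10): clear
  edge (4,10)–(3,8): clear
  edge (3,8)–(2,1): clear
  midpoint (3,19/2) outside
  → clear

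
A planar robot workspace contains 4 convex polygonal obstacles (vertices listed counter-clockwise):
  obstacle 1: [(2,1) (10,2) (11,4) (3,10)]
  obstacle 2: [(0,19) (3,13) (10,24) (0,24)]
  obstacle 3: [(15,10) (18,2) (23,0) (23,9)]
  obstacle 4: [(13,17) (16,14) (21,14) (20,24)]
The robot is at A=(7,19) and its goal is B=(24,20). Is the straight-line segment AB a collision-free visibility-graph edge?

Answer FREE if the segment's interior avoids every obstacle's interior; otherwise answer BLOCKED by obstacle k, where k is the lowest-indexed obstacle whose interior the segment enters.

Obstacle 1 [(2,1) (10,2) (11,4) (3,10)]:
  edge (2,1)–(10,2): clear
  edge (10,2)–(11,4): clear
  edge (11,4)–(3,10): clear
  edge (3,10)–(2,1): clear
  midpoint (31/2,39/2) outside
  → clear
Obstacle 2 [(0,19) (3,13) (10,24) (0,24)]:
  edge (0,19)–(3,13): clear
  edge (3,13)–(10,24): clear
  edge (10,24)–(0,24): clear
  edge (0,24)–(0,19): clear
  midpoint (31/2,39/2) outside
  → clear
Obstacle 3 [(15,10) (18,2) (23,0) (23,9)]:
  edge (15,10)–(18,2): clear
  edge (18,2)–(23,0): clear
  edge (23,0)–(23,9): clear
  edge (23,9)–(15,10): clear
  midpoint (31/2,39/2) outside
  → clear
Obstacle 4 [(13,17) (16,14) (21,14) (20,24)]:
  edge (13,17)–(16,14): clear
  edge (16,14)–(21,14): clear
  edge (21,14)–(20,24): crosses AB
  edge (20,24)–(13,17): crosses AB
  → BLOCKED

BLOCKED by obstacle 4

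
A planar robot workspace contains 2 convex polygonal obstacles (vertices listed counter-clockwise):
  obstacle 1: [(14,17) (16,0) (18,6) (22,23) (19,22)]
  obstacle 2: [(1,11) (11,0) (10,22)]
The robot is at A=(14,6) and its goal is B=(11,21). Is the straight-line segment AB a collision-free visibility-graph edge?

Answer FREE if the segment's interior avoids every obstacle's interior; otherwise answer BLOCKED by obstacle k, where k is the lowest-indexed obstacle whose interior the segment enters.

Obstacle 1 [(14,17) (16,0) (18,6) (22,23) (19,22)]:
  edge (14,17)–(16,0): clear
  edge (16,0)–(18,6): clear
  edge (18,6)–(22,23): clear
  edge (22,23)–(19,22): clear
  edge (19,22)–(14,17): clear
  midpoint (25/2,27/2) outside
  → clear
Obstacle 2 [(1,11) (11,0) (10,22)]:
  edge (1,11)–(11,0): clear
  edge (11,0)–(10,22): clear
  edge (10,22)–(1,11): clear
  midpoint (25/2,27/2) outside
  → clear

FREE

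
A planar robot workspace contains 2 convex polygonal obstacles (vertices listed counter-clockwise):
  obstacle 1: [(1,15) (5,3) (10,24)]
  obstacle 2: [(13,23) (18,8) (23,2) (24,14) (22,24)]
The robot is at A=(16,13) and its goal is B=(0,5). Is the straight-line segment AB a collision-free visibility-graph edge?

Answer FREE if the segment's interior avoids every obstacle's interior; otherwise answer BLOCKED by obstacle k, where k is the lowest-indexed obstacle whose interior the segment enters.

Obstacle 1 [(1,15) (5,3) (10,24)]:
  edge (1,15)–(5,3): crosses AB
  edge (5,3)–(10,24): crosses AB
  edge (10,24)–(1,15): clear
  → BLOCKED
Obstacle 2 [(13,23) (18,8) (23,2) (24,14) (22,24)]:
  edge (13,23)–(18,8): clear
  edge (18,8)–(23,2): clear
  edge (23,2)–(24,14): clear
  edge (24,14)–(22,24): clear
  edge (22,24)–(13,23): clear
  midpoint (8,9) outside
  → clear

BLOCKED by obstacle 1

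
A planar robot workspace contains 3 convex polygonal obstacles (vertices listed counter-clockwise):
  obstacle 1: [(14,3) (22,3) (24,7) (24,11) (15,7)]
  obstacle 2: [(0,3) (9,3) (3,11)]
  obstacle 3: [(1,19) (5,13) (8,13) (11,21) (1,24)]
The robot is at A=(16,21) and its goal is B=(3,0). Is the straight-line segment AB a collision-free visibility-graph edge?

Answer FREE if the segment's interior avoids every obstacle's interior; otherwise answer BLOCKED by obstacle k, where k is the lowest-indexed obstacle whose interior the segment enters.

BLOCKED by obstacle 2

Obstacle 1 [(14,3) (22,3) (24,7) (24,11) (15,7)]:
  edge (14,3)–(22,3): clear
  edge (22,3)–(24,7): clear
  edge (24,7)–(24,11): clear
  edge (24,11)–(15,7): clear
  edge (15,7)–(14,3): clear
  midpoint (19/2,21/2) outside
  → clear
Obstacle 2 [(0,3) (9,3) (3,11)]:
  edge (0,3)–(9,3): crosses AB
  edge (9,3)–(3,11): crosses AB
  edge (3,11)–(0,3): clear
  → BLOCKED
Obstacle 3 [(1,19) (5,13) (8,13) (11,21) (1,24)]:
  edge (1,19)–(5,13): clear
  edge (5,13)–(8,13): clear
  edge (8,13)–(11,21): clear
  edge (11,21)–(1,24): clear
  edge (1,24)–(1,19): clear
  midpoint (19/2,21/2) outside
  → clear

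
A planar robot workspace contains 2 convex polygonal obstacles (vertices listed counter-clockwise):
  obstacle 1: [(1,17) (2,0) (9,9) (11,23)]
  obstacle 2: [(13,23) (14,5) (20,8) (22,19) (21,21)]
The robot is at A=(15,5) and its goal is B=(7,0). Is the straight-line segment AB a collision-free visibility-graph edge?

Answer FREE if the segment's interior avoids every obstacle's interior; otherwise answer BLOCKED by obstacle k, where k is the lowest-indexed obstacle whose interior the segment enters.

FREE

Obstacle 1 [(1,17) (2,0) (9,9) (11,23)]:
  edge (1,17)–(2,0): clear
  edge (2,0)–(9,9): clear
  edge (9,9)–(11,23): clear
  edge (11,23)–(1,17): clear
  midpoint (11,5/2) outside
  → clear
Obstacle 2 [(13,23) (14,5) (20,8) (22,19) (21,21)]:
  edge (13,23)–(14,5): clear
  edge (14,5)–(20,8): clear
  edge (20,8)–(22,19): clear
  edge (22,19)–(21,21): clear
  edge (21,21)–(13,23): clear
  midpoint (11,5/2) outside
  → clear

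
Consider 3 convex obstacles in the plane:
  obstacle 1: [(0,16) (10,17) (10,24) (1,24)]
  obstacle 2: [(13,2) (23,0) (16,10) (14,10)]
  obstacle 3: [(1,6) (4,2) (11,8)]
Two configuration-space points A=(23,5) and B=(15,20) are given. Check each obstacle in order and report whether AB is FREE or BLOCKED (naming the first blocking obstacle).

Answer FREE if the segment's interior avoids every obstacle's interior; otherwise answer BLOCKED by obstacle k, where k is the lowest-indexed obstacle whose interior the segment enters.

Obstacle 1 [(0,16) (10,17) (10,24) (1,24)]:
  edge (0,16)–(10,17): clear
  edge (10,17)–(10,24): clear
  edge (10,24)–(1,24): clear
  edge (1,24)–(0,16): clear
  midpoint (19,25/2) outside
  → clear
Obstacle 2 [(13,2) (23,0) (16,10) (14,10)]:
  edge (13,2)–(23,0): clear
  edge (23,0)–(16,10): clear
  edge (16,10)–(14,10): clear
  edge (14,10)–(13,2): clear
  midpoint (19,25/2) outside
  → clear
Obstacle 3 [(1,6) (4,2) (11,8)]:
  edge (1,6)–(4,2): clear
  edge (4,2)–(11,8): clear
  edge (11,8)–(1,6): clear
  midpoint (19,25/2) outside
  → clear

FREE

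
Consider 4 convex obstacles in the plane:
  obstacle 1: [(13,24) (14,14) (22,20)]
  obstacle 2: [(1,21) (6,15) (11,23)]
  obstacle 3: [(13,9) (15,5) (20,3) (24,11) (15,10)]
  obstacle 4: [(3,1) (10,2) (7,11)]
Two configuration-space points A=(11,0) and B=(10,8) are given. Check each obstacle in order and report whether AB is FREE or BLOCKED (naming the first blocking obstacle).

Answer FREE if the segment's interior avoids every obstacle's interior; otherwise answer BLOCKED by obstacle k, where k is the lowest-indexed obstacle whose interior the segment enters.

Obstacle 1 [(13,24) (14,14) (22,20)]:
  edge (13,24)–(14,14): clear
  edge (14,14)–(22,20): clear
  edge (22,20)–(13,24): clear
  midpoint (21/2,4) outside
  → clear
Obstacle 2 [(1,21) (6,15) (11,23)]:
  edge (1,21)–(6,15): clear
  edge (6,15)–(11,23): clear
  edge (11,23)–(1,21): clear
  midpoint (21/2,4) outside
  → clear
Obstacle 3 [(13,9) (15,5) (20,3) (24,11) (15,10)]:
  edge (13,9)–(15,5): clear
  edge (15,5)–(20,3): clear
  edge (20,3)–(24,11): clear
  edge (24,11)–(15,10): clear
  edge (15,10)–(13,9): clear
  midpoint (21/2,4) outside
  → clear
Obstacle 4 [(3,1) (10,2) (7,11)]:
  edge (3,1)–(10,2): clear
  edge (10,2)–(7,11): clear
  edge (7,11)–(3,1): clear
  midpoint (21/2,4) outside
  → clear

FREE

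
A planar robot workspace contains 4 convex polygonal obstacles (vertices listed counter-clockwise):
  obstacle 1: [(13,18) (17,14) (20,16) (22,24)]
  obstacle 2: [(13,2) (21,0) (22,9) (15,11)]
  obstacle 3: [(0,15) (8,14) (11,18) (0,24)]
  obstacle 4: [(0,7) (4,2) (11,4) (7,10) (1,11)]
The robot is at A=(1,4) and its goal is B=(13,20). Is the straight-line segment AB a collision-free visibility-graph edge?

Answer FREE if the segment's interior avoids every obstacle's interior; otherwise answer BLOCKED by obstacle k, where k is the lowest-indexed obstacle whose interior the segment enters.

BLOCKED by obstacle 4

Obstacle 1 [(13,18) (17,14) (20,16) (22,24)]:
  edge (13,18)–(17,14): clear
  edge (17,14)–(20,16): clear
  edge (20,16)–(22,24): clear
  edge (22,24)–(13,18): clear
  midpoint (7,12) outside
  → clear
Obstacle 2 [(13,2) (21,0) (22,9) (15,11)]:
  edge (13,2)–(21,0): clear
  edge (21,0)–(22,9): clear
  edge (22,9)–(15,11): clear
  edge (15,11)–(13,2): clear
  midpoint (7,12) outside
  → clear
Obstacle 3 [(0,15) (8,14) (11,18) (0,24)]:
  edge (0,15)–(8,14): clear
  edge (8,14)–(11,18): clear
  edge (11,18)–(0,24): clear
  edge (0,24)–(0,15): clear
  midpoint (7,12) outside
  → clear
Obstacle 4 [(0,7) (4,2) (11,4) (7,10) (1,11)]:
  edge (0,7)–(4,2): crosses AB
  edge (4,2)–(11,4): clear
  edge (11,4)–(7,10): clear
  edge (7,10)–(1,11): crosses AB
  edge (1,11)–(0,7): clear
  → BLOCKED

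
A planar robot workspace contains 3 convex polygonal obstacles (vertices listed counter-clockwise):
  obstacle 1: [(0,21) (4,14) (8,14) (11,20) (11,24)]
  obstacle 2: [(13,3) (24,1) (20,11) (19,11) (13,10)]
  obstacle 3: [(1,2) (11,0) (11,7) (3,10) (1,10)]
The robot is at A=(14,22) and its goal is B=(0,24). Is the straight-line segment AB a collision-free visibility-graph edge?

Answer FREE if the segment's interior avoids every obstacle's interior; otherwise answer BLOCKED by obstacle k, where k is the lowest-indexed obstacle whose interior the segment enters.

BLOCKED by obstacle 1

Obstacle 1 [(0,21) (4,14) (8,14) (11,20) (11,24)]:
  edge (0,21)–(4,14): clear
  edge (4,14)–(8,14): clear
  edge (8,14)–(11,20): clear
  edge (11,20)–(11,24): crosses AB
  edge (11,24)–(0,21): crosses AB
  → BLOCKED
Obstacle 2 [(13,3) (24,1) (20,11) (19,11) (13,10)]:
  edge (13,3)–(24,1): clear
  edge (24,1)–(20,11): clear
  edge (20,11)–(19,11): clear
  edge (19,11)–(13,10): clear
  edge (13,10)–(13,3): clear
  midpoint (7,23) outside
  → clear
Obstacle 3 [(1,2) (11,0) (11,7) (3,10) (1,10)]:
  edge (1,2)–(11,0): clear
  edge (11,0)–(11,7): clear
  edge (11,7)–(3,10): clear
  edge (3,10)–(1,10): clear
  edge (1,10)–(1,2): clear
  midpoint (7,23) outside
  → clear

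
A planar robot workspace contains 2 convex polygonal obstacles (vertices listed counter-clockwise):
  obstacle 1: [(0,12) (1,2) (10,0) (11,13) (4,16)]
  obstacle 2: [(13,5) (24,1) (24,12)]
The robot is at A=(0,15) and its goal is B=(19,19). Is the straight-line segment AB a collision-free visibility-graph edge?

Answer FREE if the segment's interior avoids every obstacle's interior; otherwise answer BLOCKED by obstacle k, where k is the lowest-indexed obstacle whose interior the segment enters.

BLOCKED by obstacle 1

Obstacle 1 [(0,12) (1,2) (10,0) (11,13) (4,16)]:
  edge (0,12)–(1,2): clear
  edge (1,2)–(10,0): clear
  edge (10,0)–(11,13): clear
  edge (11,13)–(4,16): crosses AB
  edge (4,16)–(0,12): crosses AB
  → BLOCKED
Obstacle 2 [(13,5) (24,1) (24,12)]:
  edge (13,5)–(24,1): clear
  edge (24,1)–(24,12): clear
  edge (24,12)–(13,5): clear
  midpoint (19/2,17) outside
  → clear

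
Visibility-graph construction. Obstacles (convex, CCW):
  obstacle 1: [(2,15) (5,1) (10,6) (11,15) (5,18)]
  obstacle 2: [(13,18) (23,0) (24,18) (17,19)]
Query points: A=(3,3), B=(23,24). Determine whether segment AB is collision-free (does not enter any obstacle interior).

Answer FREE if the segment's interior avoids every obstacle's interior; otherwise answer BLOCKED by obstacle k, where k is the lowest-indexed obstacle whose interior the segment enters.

BLOCKED by obstacle 1

Obstacle 1 [(2,15) (5,1) (10,6) (11,15) (5,18)]:
  edge (2,15)–(5,1): crosses AB
  edge (5,1)–(10,6): clear
  edge (10,6)–(11,15): crosses AB
  edge (11,15)–(5,18): clear
  edge (5,18)–(2,15): clear
  → BLOCKED
Obstacle 2 [(13,18) (23,0) (24,18) (17,19)]:
  edge (13,18)–(23,0): crosses AB
  edge (23,0)–(24,18): clear
  edge (24,18)–(17,19): crosses AB
  edge (17,19)–(13,18): clear
  → BLOCKED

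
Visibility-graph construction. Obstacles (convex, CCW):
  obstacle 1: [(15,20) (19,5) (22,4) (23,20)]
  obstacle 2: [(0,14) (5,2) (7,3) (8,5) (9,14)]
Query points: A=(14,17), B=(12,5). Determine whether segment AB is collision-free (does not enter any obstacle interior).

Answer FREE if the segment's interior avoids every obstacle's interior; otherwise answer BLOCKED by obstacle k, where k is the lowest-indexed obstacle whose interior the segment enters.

Obstacle 1 [(15,20) (19,5) (22,4) (23,20)]:
  edge (15,20)–(19,5): clear
  edge (19,5)–(22,4): clear
  edge (22,4)–(23,20): clear
  edge (23,20)–(15,20): clear
  midpoint (13,11) outside
  → clear
Obstacle 2 [(0,14) (5,2) (7,3) (8,5) (9,14)]:
  edge (0,14)–(5,2): clear
  edge (5,2)–(7,3): clear
  edge (7,3)–(8,5): clear
  edge (8,5)–(9,14): clear
  edge (9,14)–(0,14): clear
  midpoint (13,11) outside
  → clear

FREE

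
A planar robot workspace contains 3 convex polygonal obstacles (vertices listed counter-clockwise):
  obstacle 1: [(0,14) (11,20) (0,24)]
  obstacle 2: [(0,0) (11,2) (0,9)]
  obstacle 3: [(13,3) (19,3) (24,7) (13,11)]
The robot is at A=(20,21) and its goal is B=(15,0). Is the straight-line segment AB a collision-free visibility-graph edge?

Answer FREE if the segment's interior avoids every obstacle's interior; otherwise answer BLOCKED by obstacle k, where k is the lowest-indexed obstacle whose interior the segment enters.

BLOCKED by obstacle 3

Obstacle 1 [(0,14) (11,20) (0,24)]:
  edge (0,14)–(11,20): clear
  edge (11,20)–(0,24): clear
  edge (0,24)–(0,14): clear
  midpoint (35/2,21/2) outside
  → clear
Obstacle 2 [(0,0) (11,2) (0,9)]:
  edge (0,0)–(11,2): clear
  edge (11,2)–(0,9): clear
  edge (0,9)–(0,0): clear
  midpoint (35/2,21/2) outside
  → clear
Obstacle 3 [(13,3) (19,3) (24,7) (13,11)]:
  edge (13,3)–(19,3): crosses AB
  edge (19,3)–(24,7): clear
  edge (24,7)–(13,11): crosses AB
  edge (13,11)–(13,3): clear
  → BLOCKED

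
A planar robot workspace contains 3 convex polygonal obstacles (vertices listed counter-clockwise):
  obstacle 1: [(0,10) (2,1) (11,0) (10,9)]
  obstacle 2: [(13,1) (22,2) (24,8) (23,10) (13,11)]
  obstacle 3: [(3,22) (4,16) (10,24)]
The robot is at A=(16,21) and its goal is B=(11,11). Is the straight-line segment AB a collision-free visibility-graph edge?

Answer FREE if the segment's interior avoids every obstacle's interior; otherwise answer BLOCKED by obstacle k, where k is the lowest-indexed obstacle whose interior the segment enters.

FREE

Obstacle 1 [(0,10) (2,1) (11,0) (10,9)]:
  edge (0,10)–(2,1): clear
  edge (2,1)–(11,0): clear
  edge (11,0)–(10,9): clear
  edge (10,9)–(0,10): clear
  midpoint (27/2,16) outside
  → clear
Obstacle 2 [(13,1) (22,2) (24,8) (23,10) (13,11)]:
  edge (13,1)–(22,2): clear
  edge (22,2)–(24,8): clear
  edge (24,8)–(23,10): clear
  edge (23,10)–(13,11): clear
  edge (13,11)–(13,1): clear
  midpoint (27/2,16) outside
  → clear
Obstacle 3 [(3,22) (4,16) (10,24)]:
  edge (3,22)–(4,16): clear
  edge (4,16)–(10,24): clear
  edge (10,24)–(3,22): clear
  midpoint (27/2,16) outside
  → clear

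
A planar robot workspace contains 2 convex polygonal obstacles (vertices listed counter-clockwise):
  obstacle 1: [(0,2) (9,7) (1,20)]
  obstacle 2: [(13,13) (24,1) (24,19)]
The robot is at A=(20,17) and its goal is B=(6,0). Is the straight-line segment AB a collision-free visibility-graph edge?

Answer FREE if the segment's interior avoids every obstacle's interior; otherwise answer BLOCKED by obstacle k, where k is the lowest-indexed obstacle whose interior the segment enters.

BLOCKED by obstacle 2

Obstacle 1 [(0,2) (9,7) (1,20)]:
  edge (0,2)–(9,7): clear
  edge (9,7)–(1,20): clear
  edge (1,20)–(0,2): clear
  midpoint (13,17/2) outside
  → clear
Obstacle 2 [(13,13) (24,1) (24,19)]:
  edge (13,13)–(24,1): crosses AB
  edge (24,1)–(24,19): clear
  edge (24,19)–(13,13): crosses AB
  → BLOCKED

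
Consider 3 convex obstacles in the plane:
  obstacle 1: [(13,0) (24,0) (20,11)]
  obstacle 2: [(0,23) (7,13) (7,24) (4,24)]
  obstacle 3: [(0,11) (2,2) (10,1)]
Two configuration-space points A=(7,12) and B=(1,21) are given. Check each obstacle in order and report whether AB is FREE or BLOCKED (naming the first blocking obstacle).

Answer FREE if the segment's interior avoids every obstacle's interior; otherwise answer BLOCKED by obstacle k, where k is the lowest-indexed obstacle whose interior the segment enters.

Obstacle 1 [(13,0) (24,0) (20,11)]:
  edge (13,0)–(24,0): clear
  edge (24,0)–(20,11): clear
  edge (20,11)–(13,0): clear
  midpoint (4,33/2) outside
  → clear
Obstacle 2 [(0,23) (7,13) (7,24) (4,24)]:
  edge (0,23)–(7,13): clear
  edge (7,13)–(7,24): clear
  edge (7,24)–(4,24): clear
  edge (4,24)–(0,23): clear
  midpoint (4,33/2) outside
  → clear
Obstacle 3 [(0,11) (2,2) (10,1)]:
  edge (0,11)–(2,2): clear
  edge (2,2)–(10,1): clear
  edge (10,1)–(0,11): clear
  midpoint (4,33/2) outside
  → clear

FREE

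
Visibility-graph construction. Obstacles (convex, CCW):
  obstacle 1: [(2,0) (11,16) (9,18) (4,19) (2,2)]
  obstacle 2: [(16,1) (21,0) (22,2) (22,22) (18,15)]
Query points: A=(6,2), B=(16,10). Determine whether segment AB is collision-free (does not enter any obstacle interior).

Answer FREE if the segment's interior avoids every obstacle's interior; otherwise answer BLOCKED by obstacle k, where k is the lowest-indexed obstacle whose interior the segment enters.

FREE

Obstacle 1 [(2,0) (11,16) (9,18) (4,19) (2,2)]:
  edge (2,0)–(11,16): clear
  edge (11,16)–(9,18): clear
  edge (9,18)–(4,19): clear
  edge (4,19)–(2,2): clear
  edge (2,2)–(2,0): clear
  midpoint (11,6) outside
  → clear
Obstacle 2 [(16,1) (21,0) (22,2) (22,22) (18,15)]:
  edge (16,1)–(21,0): clear
  edge (21,0)–(22,2): clear
  edge (22,2)–(22,22): clear
  edge (22,22)–(18,15): clear
  edge (18,15)–(16,1): clear
  midpoint (11,6) outside
  → clear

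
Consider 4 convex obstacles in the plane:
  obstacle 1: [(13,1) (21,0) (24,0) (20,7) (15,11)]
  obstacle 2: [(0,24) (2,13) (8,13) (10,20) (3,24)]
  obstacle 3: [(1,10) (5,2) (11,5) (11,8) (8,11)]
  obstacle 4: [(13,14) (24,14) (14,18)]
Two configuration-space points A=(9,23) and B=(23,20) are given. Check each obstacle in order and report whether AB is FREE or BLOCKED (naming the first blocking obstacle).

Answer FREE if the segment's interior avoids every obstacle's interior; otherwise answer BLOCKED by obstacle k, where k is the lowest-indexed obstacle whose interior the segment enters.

FREE

Obstacle 1 [(13,1) (21,0) (24,0) (20,7) (15,11)]:
  edge (13,1)–(21,0): clear
  edge (21,0)–(24,0): clear
  edge (24,0)–(20,7): clear
  edge (20,7)–(15,11): clear
  edge (15,11)–(13,1): clear
  midpoint (16,43/2) outside
  → clear
Obstacle 2 [(0,24) (2,13) (8,13) (10,20) (3,24)]:
  edge (0,24)–(2,13): clear
  edge (2,13)–(8,13): clear
  edge (8,13)–(10,20): clear
  edge (10,20)–(3,24): clear
  edge (3,24)–(0,24): clear
  midpoint (16,43/2) outside
  → clear
Obstacle 3 [(1,10) (5,2) (11,5) (11,8) (8,11)]:
  edge (1,10)–(5,2): clear
  edge (5,2)–(11,5): clear
  edge (11,5)–(11,8): clear
  edge (11,8)–(8,11): clear
  edge (8,11)–(1,10): clear
  midpoint (16,43/2) outside
  → clear
Obstacle 4 [(13,14) (24,14) (14,18)]:
  edge (13,14)–(24,14): clear
  edge (24,14)–(14,18): clear
  edge (14,18)–(13,14): clear
  midpoint (16,43/2) outside
  → clear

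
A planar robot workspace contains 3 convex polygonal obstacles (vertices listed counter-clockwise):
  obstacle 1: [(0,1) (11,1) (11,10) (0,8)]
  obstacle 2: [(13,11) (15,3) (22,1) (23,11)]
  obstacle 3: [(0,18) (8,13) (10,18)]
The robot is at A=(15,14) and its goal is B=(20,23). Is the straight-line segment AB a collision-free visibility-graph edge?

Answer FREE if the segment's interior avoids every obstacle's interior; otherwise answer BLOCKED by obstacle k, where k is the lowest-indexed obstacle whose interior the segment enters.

FREE

Obstacle 1 [(0,1) (11,1) (11,10) (0,8)]:
  edge (0,1)–(11,1): clear
  edge (11,1)–(11,10): clear
  edge (11,10)–(0,8): clear
  edge (0,8)–(0,1): clear
  midpoint (35/2,37/2) outside
  → clear
Obstacle 2 [(13,11) (15,3) (22,1) (23,11)]:
  edge (13,11)–(15,3): clear
  edge (15,3)–(22,1): clear
  edge (22,1)–(23,11): clear
  edge (23,11)–(13,11): clear
  midpoint (35/2,37/2) outside
  → clear
Obstacle 3 [(0,18) (8,13) (10,18)]:
  edge (0,18)–(8,13): clear
  edge (8,13)–(10,18): clear
  edge (10,18)–(0,18): clear
  midpoint (35/2,37/2) outside
  → clear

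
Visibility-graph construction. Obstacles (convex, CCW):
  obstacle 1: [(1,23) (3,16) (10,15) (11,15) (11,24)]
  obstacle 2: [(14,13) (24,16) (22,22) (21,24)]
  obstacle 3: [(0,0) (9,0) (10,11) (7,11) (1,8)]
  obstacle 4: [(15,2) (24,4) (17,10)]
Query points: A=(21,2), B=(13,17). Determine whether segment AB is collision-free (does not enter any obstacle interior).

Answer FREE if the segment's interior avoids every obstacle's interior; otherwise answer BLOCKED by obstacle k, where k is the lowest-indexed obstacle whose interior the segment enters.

BLOCKED by obstacle 2

Obstacle 1 [(1,23) (3,16) (10,15) (11,15) (11,24)]:
  edge (1,23)–(3,16): clear
  edge (3,16)–(10,15): clear
  edge (10,15)–(11,15): clear
  edge (11,15)–(11,24): clear
  edge (11,24)–(1,23): clear
  midpoint (17,19/2) outside
  → clear
Obstacle 2 [(14,13) (24,16) (22,22) (21,24)]:
  edge (14,13)–(24,16): crosses AB
  edge (24,16)–(22,22): clear
  edge (22,22)–(21,24): clear
  edge (21,24)–(14,13): crosses AB
  → BLOCKED
Obstacle 3 [(0,0) (9,0) (10,11) (7,11) (1,8)]:
  edge (0,0)–(9,0): clear
  edge (9,0)–(10,11): clear
  edge (10,11)–(7,11): clear
  edge (7,11)–(1,8): clear
  edge (1,8)–(0,0): clear
  midpoint (17,19/2) outside
  → clear
Obstacle 4 [(15,2) (24,4) (17,10)]:
  edge (15,2)–(24,4): crosses AB
  edge (24,4)–(17,10): clear
  edge (17,10)–(15,2): crosses AB
  → BLOCKED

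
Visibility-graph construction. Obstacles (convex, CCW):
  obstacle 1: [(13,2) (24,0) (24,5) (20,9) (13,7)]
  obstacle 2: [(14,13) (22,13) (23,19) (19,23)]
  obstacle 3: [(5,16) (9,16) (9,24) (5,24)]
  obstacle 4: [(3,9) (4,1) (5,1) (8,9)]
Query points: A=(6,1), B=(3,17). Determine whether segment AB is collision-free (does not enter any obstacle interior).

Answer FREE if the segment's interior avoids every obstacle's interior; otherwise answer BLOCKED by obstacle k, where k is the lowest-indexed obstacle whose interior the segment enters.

Obstacle 1 [(13,2) (24,0) (24,5) (20,9) (13,7)]:
  edge (13,2)–(24,0): clear
  edge (24,0)–(24,5): clear
  edge (24,5)–(20,9): clear
  edge (20,9)–(13,7): clear
  edge (13,7)–(13,2): clear
  midpoint (9/2,9) outside
  → clear
Obstacle 2 [(14,13) (22,13) (23,19) (19,23)]:
  edge (14,13)–(22,13): clear
  edge (22,13)–(23,19): clear
  edge (23,19)–(19,23): clear
  edge (19,23)–(14,13): clear
  midpoint (9/2,9) outside
  → clear
Obstacle 3 [(5,16) (9,16) (9,24) (5,24)]:
  edge (5,16)–(9,16): clear
  edge (9,16)–(9,24): clear
  edge (9,24)–(5,24): clear
  edge (5,24)–(5,16): clear
  midpoint (9/2,9) outside
  → clear
Obstacle 4 [(3,9) (4,1) (5,1) (8,9)]:
  edge (3,9)–(4,1): clear
  edge (4,1)–(5,1): clear
  edge (5,1)–(8,9): crosses AB
  edge (8,9)–(3,9): crosses AB
  → BLOCKED

BLOCKED by obstacle 4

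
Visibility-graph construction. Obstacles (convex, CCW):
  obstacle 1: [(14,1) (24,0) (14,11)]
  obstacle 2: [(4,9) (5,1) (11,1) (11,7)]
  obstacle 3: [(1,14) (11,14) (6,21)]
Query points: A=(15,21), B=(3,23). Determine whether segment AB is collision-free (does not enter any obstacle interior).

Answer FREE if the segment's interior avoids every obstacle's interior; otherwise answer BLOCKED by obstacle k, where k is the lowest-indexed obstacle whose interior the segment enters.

FREE

Obstacle 1 [(14,1) (24,0) (14,11)]:
  edge (14,1)–(24,0): clear
  edge (24,0)–(14,11): clear
  edge (14,11)–(14,1): clear
  midpoint (9,22) outside
  → clear
Obstacle 2 [(4,9) (5,1) (11,1) (11,7)]:
  edge (4,9)–(5,1): clear
  edge (5,1)–(11,1): clear
  edge (11,1)–(11,7): clear
  edge (11,7)–(4,9): clear
  midpoint (9,22) outside
  → clear
Obstacle 3 [(1,14) (11,14) (6,21)]:
  edge (1,14)–(11,14): clear
  edge (11,14)–(6,21): clear
  edge (6,21)–(1,14): clear
  midpoint (9,22) outside
  → clear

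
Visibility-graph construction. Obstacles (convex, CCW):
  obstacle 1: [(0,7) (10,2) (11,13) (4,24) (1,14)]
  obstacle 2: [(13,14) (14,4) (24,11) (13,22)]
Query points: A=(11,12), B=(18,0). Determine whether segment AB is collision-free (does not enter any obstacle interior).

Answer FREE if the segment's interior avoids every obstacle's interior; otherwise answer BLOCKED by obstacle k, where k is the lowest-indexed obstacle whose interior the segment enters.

BLOCKED by obstacle 2

Obstacle 1 [(0,7) (10,2) (11,13) (4,24) (1,14)]:
  edge (0,7)–(10,2): clear
  edge (10,2)–(11,13): clear
  edge (11,13)–(4,24): clear
  edge (4,24)–(1,14): clear
  edge (1,14)–(0,7): clear
  midpoint (29/2,6) outside
  → clear
Obstacle 2 [(13,14) (14,4) (24,11) (13,22)]:
  edge (13,14)–(14,4): crosses AB
  edge (14,4)–(24,11): crosses AB
  edge (24,11)–(13,22): clear
  edge (13,22)–(13,14): clear
  → BLOCKED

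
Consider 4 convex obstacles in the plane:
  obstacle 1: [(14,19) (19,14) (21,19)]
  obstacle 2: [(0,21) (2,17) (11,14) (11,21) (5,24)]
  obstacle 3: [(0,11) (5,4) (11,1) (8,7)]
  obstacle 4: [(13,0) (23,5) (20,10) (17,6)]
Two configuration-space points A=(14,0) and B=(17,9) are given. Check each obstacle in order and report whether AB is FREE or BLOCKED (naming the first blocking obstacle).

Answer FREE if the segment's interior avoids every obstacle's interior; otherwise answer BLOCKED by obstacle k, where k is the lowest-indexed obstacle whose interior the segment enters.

BLOCKED by obstacle 4

Obstacle 1 [(14,19) (19,14) (21,19)]:
  edge (14,19)–(19,14): clear
  edge (19,14)–(21,19): clear
  edge (21,19)–(14,19): clear
  midpoint (31/2,9/2) outside
  → clear
Obstacle 2 [(0,21) (2,17) (11,14) (11,21) (5,24)]:
  edge (0,21)–(2,17): clear
  edge (2,17)–(11,14): clear
  edge (11,14)–(11,21): clear
  edge (11,21)–(5,24): clear
  edge (5,24)–(0,21): clear
  midpoint (31/2,9/2) outside
  → clear
Obstacle 3 [(0,11) (5,4) (11,1) (8,7)]:
  edge (0,11)–(5,4): clear
  edge (5,4)–(11,1): clear
  edge (11,1)–(8,7): clear
  edge (8,7)–(0,11): clear
  midpoint (31/2,9/2) outside
  → clear
Obstacle 4 [(13,0) (23,5) (20,10) (17,6)]:
  edge (13,0)–(23,5): crosses AB
  edge (23,5)–(20,10): clear
  edge (20,10)–(17,6): clear
  edge (17,6)–(13,0): crosses AB
  → BLOCKED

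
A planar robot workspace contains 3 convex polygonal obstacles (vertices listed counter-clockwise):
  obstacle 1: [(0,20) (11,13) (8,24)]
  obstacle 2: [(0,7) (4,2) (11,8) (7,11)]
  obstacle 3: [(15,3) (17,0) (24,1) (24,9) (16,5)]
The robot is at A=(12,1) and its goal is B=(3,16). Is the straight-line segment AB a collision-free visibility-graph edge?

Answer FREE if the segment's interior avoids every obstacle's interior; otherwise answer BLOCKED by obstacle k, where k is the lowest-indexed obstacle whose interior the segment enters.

BLOCKED by obstacle 2

Obstacle 1 [(0,20) (11,13) (8,24)]:
  edge (0,20)–(11,13): clear
  edge (11,13)–(8,24): clear
  edge (8,24)–(0,20): clear
  midpoint (15/2,17/2) outside
  → clear
Obstacle 2 [(0,7) (4,2) (11,8) (7,11)]:
  edge (0,7)–(4,2): clear
  edge (4,2)–(11,8): crosses AB
  edge (11,8)–(7,11): clear
  edge (7,11)–(0,7): crosses AB
  → BLOCKED
Obstacle 3 [(15,3) (17,0) (24,1) (24,9) (16,5)]:
  edge (15,3)–(17,0): clear
  edge (17,0)–(24,1): clear
  edge (24,1)–(24,9): clear
  edge (24,9)–(16,5): clear
  edge (16,5)–(15,3): clear
  midpoint (15/2,17/2) outside
  → clear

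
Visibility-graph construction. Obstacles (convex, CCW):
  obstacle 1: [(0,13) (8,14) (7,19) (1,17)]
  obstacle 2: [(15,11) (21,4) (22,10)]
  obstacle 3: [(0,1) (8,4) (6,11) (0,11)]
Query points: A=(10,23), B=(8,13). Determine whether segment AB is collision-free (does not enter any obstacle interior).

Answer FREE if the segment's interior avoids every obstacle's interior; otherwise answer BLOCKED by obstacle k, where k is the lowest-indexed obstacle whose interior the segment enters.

Obstacle 1 [(0,13) (8,14) (7,19) (1,17)]:
  edge (0,13)–(8,14): clear
  edge (8,14)–(7,19): clear
  edge (7,19)–(1,17): clear
  edge (1,17)–(0,13): clear
  midpoint (9,18) outside
  → clear
Obstacle 2 [(15,11) (21,4) (22,10)]:
  edge (15,11)–(21,4): clear
  edge (21,4)–(22,10): clear
  edge (22,10)–(15,11): clear
  midpoint (9,18) outside
  → clear
Obstacle 3 [(0,1) (8,4) (6,11) (0,11)]:
  edge (0,1)–(8,4): clear
  edge (8,4)–(6,11): clear
  edge (6,11)–(0,11): clear
  edge (0,11)–(0,1): clear
  midpoint (9,18) outside
  → clear

FREE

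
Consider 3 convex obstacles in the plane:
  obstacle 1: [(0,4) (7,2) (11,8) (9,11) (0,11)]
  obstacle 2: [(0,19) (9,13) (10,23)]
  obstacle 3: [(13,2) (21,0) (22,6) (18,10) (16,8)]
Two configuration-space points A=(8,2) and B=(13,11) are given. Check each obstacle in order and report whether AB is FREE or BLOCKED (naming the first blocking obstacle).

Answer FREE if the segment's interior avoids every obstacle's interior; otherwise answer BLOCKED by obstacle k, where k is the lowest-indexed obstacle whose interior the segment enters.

FREE

Obstacle 1 [(0,4) (7,2) (11,8) (9,11) (0,11)]:
  edge (0,4)–(7,2): clear
  edge (7,2)–(11,8): clear
  edge (11,8)–(9,11): clear
  edge (9,11)–(0,11): clear
  edge (0,11)–(0,4): clear
  midpoint (21/2,13/2) outside
  → clear
Obstacle 2 [(0,19) (9,13) (10,23)]:
  edge (0,19)–(9,13): clear
  edge (9,13)–(10,23): clear
  edge (10,23)–(0,19): clear
  midpoint (21/2,13/2) outside
  → clear
Obstacle 3 [(13,2) (21,0) (22,6) (18,10) (16,8)]:
  edge (13,2)–(21,0): clear
  edge (21,0)–(22,6): clear
  edge (22,6)–(18,10): clear
  edge (18,10)–(16,8): clear
  edge (16,8)–(13,2): clear
  midpoint (21/2,13/2) outside
  → clear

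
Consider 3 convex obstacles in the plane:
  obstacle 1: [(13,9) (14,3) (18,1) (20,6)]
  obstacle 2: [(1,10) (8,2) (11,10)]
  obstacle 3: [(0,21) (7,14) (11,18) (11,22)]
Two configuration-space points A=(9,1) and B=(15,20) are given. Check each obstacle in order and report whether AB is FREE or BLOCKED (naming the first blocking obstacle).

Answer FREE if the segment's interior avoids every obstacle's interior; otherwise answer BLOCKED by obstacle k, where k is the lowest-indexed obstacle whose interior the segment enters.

FREE

Obstacle 1 [(13,9) (14,3) (18,1) (20,6)]:
  edge (13,9)–(14,3): clear
  edge (14,3)–(18,1): clear
  edge (18,1)–(20,6): clear
  edge (20,6)–(13,9): clear
  midpoint (12,21/2) outside
  → clear
Obstacle 2 [(1,10) (8,2) (11,10)]:
  edge (1,10)–(8,2): clear
  edge (8,2)–(11,10): clear
  edge (11,10)–(1,10): clear
  midpoint (12,21/2) outside
  → clear
Obstacle 3 [(0,21) (7,14) (11,18) (11,22)]:
  edge (0,21)–(7,14): clear
  edge (7,14)–(11,18): clear
  edge (11,18)–(11,22): clear
  edge (11,22)–(0,21): clear
  midpoint (12,21/2) outside
  → clear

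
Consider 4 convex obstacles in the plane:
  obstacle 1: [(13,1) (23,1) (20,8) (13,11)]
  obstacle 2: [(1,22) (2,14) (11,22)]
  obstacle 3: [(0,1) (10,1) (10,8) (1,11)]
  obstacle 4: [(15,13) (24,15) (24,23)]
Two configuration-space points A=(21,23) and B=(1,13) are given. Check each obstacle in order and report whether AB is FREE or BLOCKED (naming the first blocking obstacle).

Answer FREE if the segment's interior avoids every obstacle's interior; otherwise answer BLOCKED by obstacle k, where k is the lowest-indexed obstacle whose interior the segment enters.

FREE

Obstacle 1 [(13,1) (23,1) (20,8) (13,11)]:
  edge (13,1)–(23,1): clear
  edge (23,1)–(20,8): clear
  edge (20,8)–(13,11): clear
  edge (13,11)–(13,1): clear
  midpoint (11,18) outside
  → clear
Obstacle 2 [(1,22) (2,14) (11,22)]:
  edge (1,22)–(2,14): clear
  edge (2,14)–(11,22): clear
  edge (11,22)–(1,22): clear
  midpoint (11,18) outside
  → clear
Obstacle 3 [(0,1) (10,1) (10,8) (1,11)]:
  edge (0,1)–(10,1): clear
  edge (10,1)–(10,8): clear
  edge (10,8)–(1,11): clear
  edge (1,11)–(0,1): clear
  midpoint (11,18) outside
  → clear
Obstacle 4 [(15,13) (24,15) (24,23)]:
  edge (15,13)–(24,15): clear
  edge (24,15)–(24,23): clear
  edge (24,23)–(15,13): clear
  midpoint (11,18) outside
  → clear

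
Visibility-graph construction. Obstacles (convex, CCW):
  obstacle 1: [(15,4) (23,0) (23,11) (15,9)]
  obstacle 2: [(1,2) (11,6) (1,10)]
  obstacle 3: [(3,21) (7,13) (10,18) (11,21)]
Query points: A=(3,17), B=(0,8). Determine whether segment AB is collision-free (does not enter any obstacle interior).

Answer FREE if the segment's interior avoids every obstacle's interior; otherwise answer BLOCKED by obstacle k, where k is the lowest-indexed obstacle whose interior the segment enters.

FREE

Obstacle 1 [(15,4) (23,0) (23,11) (15,9)]:
  edge (15,4)–(23,0): clear
  edge (23,0)–(23,11): clear
  edge (23,11)–(15,9): clear
  edge (15,9)–(15,4): clear
  midpoint (3/2,25/2) outside
  → clear
Obstacle 2 [(1,2) (11,6) (1,10)]:
  edge (1,2)–(11,6): clear
  edge (11,6)–(1,10): clear
  edge (1,10)–(1,2): clear
  midpoint (3/2,25/2) outside
  → clear
Obstacle 3 [(3,21) (7,13) (10,18) (11,21)]:
  edge (3,21)–(7,13): clear
  edge (7,13)–(10,18): clear
  edge (10,18)–(11,21): clear
  edge (11,21)–(3,21): clear
  midpoint (3/2,25/2) outside
  → clear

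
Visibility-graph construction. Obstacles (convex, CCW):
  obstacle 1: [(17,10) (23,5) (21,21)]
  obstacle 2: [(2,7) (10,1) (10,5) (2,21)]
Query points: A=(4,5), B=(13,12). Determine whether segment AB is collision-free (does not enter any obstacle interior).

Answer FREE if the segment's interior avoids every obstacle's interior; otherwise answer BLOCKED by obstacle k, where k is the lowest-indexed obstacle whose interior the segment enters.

Obstacle 1 [(17,10) (23,5) (21,21)]:
  edge (17,10)–(23,5): clear
  edge (23,5)–(21,21): clear
  edge (21,21)–(17,10): clear
  midpoint (17/2,17/2) outside
  → clear
Obstacle 2 [(2,7) (10,1) (10,5) (2,21)]:
  edge (2,7)–(10,1): crosses AB
  edge (10,1)–(10,5): clear
  edge (10,5)–(2,21): crosses AB
  edge (2,21)–(2,7): clear
  → BLOCKED

BLOCKED by obstacle 2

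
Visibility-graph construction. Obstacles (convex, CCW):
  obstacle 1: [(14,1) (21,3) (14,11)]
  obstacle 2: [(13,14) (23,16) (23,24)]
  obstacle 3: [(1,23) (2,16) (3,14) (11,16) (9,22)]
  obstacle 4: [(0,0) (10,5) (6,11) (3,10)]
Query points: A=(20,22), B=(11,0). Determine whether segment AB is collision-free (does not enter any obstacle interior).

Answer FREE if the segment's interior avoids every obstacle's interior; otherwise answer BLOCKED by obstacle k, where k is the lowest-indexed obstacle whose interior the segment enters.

BLOCKED by obstacle 1

Obstacle 1 [(14,1) (21,3) (14,11)]:
  edge (14,1)–(21,3): clear
  edge (21,3)–(14,11): crosses AB
  edge (14,11)–(14,1): crosses AB
  → BLOCKED
Obstacle 2 [(13,14) (23,16) (23,24)]:
  edge (13,14)–(23,16): crosses AB
  edge (23,16)–(23,24): clear
  edge (23,24)–(13,14): crosses AB
  → BLOCKED
Obstacle 3 [(1,23) (2,16) (3,14) (11,16) (9,22)]:
  edge (1,23)–(2,16): clear
  edge (2,16)–(3,14): clear
  edge (3,14)–(11,16): clear
  edge (11,16)–(9,22): clear
  edge (9,22)–(1,23): clear
  midpoint (31/2,11) outside
  → clear
Obstacle 4 [(0,0) (10,5) (6,11) (3,10)]:
  edge (0,0)–(10,5): clear
  edge (10,5)–(6,11): clear
  edge (6,11)–(3,10): clear
  edge (3,10)–(0,0): clear
  midpoint (31/2,11) outside
  → clear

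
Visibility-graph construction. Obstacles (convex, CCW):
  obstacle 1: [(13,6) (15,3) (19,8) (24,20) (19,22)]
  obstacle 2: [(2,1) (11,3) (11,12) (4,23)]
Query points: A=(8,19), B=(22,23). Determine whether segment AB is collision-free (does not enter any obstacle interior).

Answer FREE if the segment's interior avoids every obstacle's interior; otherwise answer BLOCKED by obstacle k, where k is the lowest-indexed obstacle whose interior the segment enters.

Obstacle 1 [(13,6) (15,3) (19,8) (24,20) (19,22)]:
  edge (13,6)–(15,3): clear
  edge (15,3)–(19,8): clear
  edge (19,8)–(24,20): clear
  edge (24,20)–(19,22): clear
  edge (19,22)–(13,6): clear
  midpoint (15,21) outside
  → clear
Obstacle 2 [(2,1) (11,3) (11,12) (4,23)]:
  edge (2,1)–(11,3): clear
  edge (11,3)–(11,12): clear
  edge (11,12)–(4,23): clear
  edge (4,23)–(2,1): clear
  midpoint (15,21) outside
  → clear

FREE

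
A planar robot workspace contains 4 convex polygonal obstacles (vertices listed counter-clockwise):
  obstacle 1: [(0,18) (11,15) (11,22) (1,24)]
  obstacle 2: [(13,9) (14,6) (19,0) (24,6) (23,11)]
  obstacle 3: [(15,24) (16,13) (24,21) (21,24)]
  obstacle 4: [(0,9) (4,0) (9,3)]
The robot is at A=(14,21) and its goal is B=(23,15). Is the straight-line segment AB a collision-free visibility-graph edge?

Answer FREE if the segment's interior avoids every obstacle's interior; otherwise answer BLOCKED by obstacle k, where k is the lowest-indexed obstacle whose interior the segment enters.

BLOCKED by obstacle 3

Obstacle 1 [(0,18) (11,15) (11,22) (1,24)]:
  edge (0,18)–(11,15): clear
  edge (11,15)–(11,22): clear
  edge (11,22)–(1,24): clear
  edge (1,24)–(0,18): clear
  midpoint (37/2,18) outside
  → clear
Obstacle 2 [(13,9) (14,6) (19,0) (24,6) (23,11)]:
  edge (13,9)–(14,6): clear
  edge (14,6)–(19,0): clear
  edge (19,0)–(24,6): clear
  edge (24,6)–(23,11): clear
  edge (23,11)–(13,9): clear
  midpoint (37/2,18) outside
  → clear
Obstacle 3 [(15,24) (16,13) (24,21) (21,24)]:
  edge (15,24)–(16,13): crosses AB
  edge (16,13)–(24,21): crosses AB
  edge (24,21)–(21,24): clear
  edge (21,24)–(15,24): clear
  → BLOCKED
Obstacle 4 [(0,9) (4,0) (9,3)]:
  edge (0,9)–(4,0): clear
  edge (4,0)–(9,3): clear
  edge (9,3)–(0,9): clear
  midpoint (37/2,18) outside
  → clear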